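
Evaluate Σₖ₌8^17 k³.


Σₖ₌8^17 k³ = [17·18/2]² − [7·8/2]²
= 23409 − 784 = 22625

Σk³ = 22625


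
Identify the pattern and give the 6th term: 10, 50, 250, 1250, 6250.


Pattern: geometric (r=5)
Terms: 10, 50, 250, 1250, 6250
Next term = 31250

Next term = 31250


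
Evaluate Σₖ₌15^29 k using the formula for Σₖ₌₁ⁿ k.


Σₖ₌15^29 k = Σₖ₌₁^29 k − Σₖ₌₁^14 k
= 29·30/2 − 14·15/2
= 435 − 105 = 330

Σk = 330


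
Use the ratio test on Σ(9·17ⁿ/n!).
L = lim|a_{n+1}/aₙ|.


aₙ = 9·17^n/n!
a_{n+1}/aₙ = 17^(n+1)/(n+1)! × n!/17^n  (constant 9 cancels)
= 17/(n+1)
L = lim(n→∞) 17/(n+1) = 0
L < 1 → series CONVERGES

Converges (ratio test: L = 0 < 1)


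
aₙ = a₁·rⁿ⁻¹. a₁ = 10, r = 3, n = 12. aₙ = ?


aₙ = a₁·r^(n-1)
= 10×3^11
= 10×177147
= 1771470

a_12 = 1771470


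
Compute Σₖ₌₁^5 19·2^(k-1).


Sₙ = 19×(2^5 - 1)/(2 - 1)
= 19×(32 - 1)/1
= 19×31/1
= 589

S_5 = 589


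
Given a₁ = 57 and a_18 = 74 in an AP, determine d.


d = (aₙ - a₁)/(n-1)
= (74 - 57)/(18-1)
= 17/17 = 1

d = 1


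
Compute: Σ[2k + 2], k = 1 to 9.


Σ(2k+2) = 2·Σk + 2·n
= 2·45 + 2·9
= 90 + 18 = 108

Σ = 108


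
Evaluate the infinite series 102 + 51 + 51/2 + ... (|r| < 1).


S∞ = a₁/(1-r) = 102/(1 - 1/2)
= 102/(1/2)
= 204

S∞ = 204


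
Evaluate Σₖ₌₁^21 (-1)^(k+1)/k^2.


S = 1 - 1/4 + 1/9 - 1/16 + 1/25 - 1/36 + 1/49 - 1/64 ± ...
= 0.8235
(Full series converges to +π²/12 ≈ +0.8225)

S_21 = 0.8235


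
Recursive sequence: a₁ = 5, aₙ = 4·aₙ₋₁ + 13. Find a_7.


Computing step by step:
a_1 = 5
a_2 = 33
a_3 = 145
a_4 = 593
a_5 = 2385
a_6 = 9553
a_7 = 38225


a_7 = 38225


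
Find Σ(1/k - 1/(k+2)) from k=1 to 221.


Telescoping with gap 2: two head and two tail terms survive.
= (1 + 1/2) - (1/222 + 1/223)
= 3/2 - 1/222 - 1/223 = 36907/24753

Sum = 36907/24753


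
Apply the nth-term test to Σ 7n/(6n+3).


lim(n→∞) 7n/(6n+3) = 7/6 = 7/6  (divide numerator and denominator by n)
lim aₙ = 7/6 ≠ 0 → series DIVERGES

Diverges (lim aₙ = 7/6 ≠ 0)


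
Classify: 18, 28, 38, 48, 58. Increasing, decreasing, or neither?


Differences: 10, 10, 10, 10
All differences > 0 → strictly INCREASING

Monotonically increasing


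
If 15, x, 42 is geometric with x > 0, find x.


GM = √(15×42) = √630 = 25.0998

GM = 25.0998


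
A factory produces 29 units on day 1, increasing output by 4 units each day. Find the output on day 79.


aₙ = a₁ + (n-1)d
= 29 + (79-1)×4
= 29 + 312
= 341

a_79 = 341


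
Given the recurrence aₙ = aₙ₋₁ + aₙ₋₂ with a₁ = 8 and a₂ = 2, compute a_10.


Computing iteratively: 8, 2, 10, 12, 22, 34, 56, 90, 146, 236
a_10 = 236

a_10 = 236


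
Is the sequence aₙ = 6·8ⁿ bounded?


aₙ = 6·8ⁿ → as n→∞, aₙ→∞ (since base 8 > 1)
No finite upper bound exists
The sequence is UNBOUNDED

Unbounded (aₙ → ∞ as n → ∞)


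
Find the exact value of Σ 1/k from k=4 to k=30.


Σₖ₌4^30 1/k = 1/4 + 1/5 + 1/6 + ... + 1/30
= 5034685298347/2329089562800
≈ 2.1617

Sum = 5034685298347/2329089562800 ≈ 2.1617


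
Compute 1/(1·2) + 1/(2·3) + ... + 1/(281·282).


1/(k(k+1)) = 1/k - 1/(k+1) (partial fractions)
Telescoping: Σ = 1 - 1/282 = 281/282

Sum = 281/282


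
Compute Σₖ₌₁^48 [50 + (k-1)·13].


aₙ = 50 + (48-1)×13 = 661
Sₙ = n(a₁+aₙ)/2 = 48×(50+661)/2
= 48×711/2 = 17064

S_48 = 17064


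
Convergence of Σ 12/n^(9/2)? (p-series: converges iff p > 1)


p-series test: Σ c/n^p converges if p > 1, diverges if p ≤ 1 (constant c > 0 doesn't affect convergence).
p = 9/2
9/2 > 1 → CONVERGES

Converges (p = 9/2 > 1)


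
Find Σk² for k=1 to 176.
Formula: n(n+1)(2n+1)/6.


n = 176
n(n+1)(2n+1)/6 = 176×177×353/6
= 10996656/6 = 1832776

Σk² = 1832776


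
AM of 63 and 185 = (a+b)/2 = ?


AM = (63 + 185)/2 = 248/2 = 124

AM = 124


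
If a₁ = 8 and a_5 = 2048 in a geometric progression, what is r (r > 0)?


r^(n-1) = aₙ/a₁
r^4 = 2048/8 = 256
r = 256^(1/4)
= ±4; taking r > 0 gives r = 4

r = 4


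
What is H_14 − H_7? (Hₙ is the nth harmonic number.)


Σₖ₌8^14 1/k = 1/8 + 1/9 + 1/10 + 1/11 + 1/12 + 1/13 + 1/14
= 237371/360360
≈ 0.6587

Sum = 237371/360360 ≈ 0.6587


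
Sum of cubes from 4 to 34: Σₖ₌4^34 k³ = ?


Σₖ₌4^34 k³ = [34·35/2]² − [3·4/2]²
= 354025 − 36 = 353989

Σk³ = 353989


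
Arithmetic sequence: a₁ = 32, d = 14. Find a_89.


aₙ = a₁ + (n-1)d
= 32 + (89-1)×14
= 32 + 1232
= 1264

a_89 = 1264


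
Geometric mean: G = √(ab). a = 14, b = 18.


GM = √(14×18) = √252 = 15.8745

GM = 15.8745


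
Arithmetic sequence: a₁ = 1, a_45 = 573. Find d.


d = (aₙ - a₁)/(n-1)
= (573 - 1)/(45-1)
= 572/44 = 13

d = 13


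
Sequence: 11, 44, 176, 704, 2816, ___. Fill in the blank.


Pattern: geometric (r=4)
Terms: 11, 44, 176, 704, 2816
Next term = 11264

Next term = 11264


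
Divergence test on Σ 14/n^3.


lim(n→∞) 14/n^3 = 0
lim aₙ = 0 → nth-term test is INCONCLUSIVE
(Need other tests; this is actually a convergent p-series with p=3 > 1)

Inconclusive (lim aₙ = 0; need another test)


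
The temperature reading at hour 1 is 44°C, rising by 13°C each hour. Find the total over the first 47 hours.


aₙ = 44 + (47-1)×13 = 642
Sₙ = n(a₁+aₙ)/2 = 47×(44+642)/2
= 47×686/2 = 16121

S_47 = 16121


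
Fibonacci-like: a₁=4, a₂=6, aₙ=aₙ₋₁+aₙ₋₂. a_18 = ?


Computing iteratively: 4, 6, 10, 16, 26, 42, 68, 110, 178, 288, 466, 754, ...
a_18 = 13530

a_18 = 13530


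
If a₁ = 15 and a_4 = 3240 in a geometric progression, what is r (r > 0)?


r^(n-1) = aₙ/a₁
r^3 = 3240/15 = 216
r = 216^(1/3)
= 6

r = 6


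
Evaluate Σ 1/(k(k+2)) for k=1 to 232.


1/(k(k+2)) = (1/2)·(1/k - 1/(k+2)) (partial fractions)
Telescoping: Σ = (1/2)·(1 + 1/2 - 1/233 - 1/234) = 20329/27261

Sum = 20329/27261


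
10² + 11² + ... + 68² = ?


Σₖ₌10^68 k² = Σₖ₌₁^68 k² − Σₖ₌₁^9 k²
= 68·69·137/6 − 9·10·19/6
= 107134 − 285 = 106849

Σk² = 106849


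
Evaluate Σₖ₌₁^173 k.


n(n+1)/2 = 173×174/2 = 30102/2 = 15051

Σk = 15051


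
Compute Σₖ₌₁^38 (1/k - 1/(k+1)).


Telescoping: adjacent terms cancel.
= 1/1 - 1/39
= 1 - 1/39 = 38/39

Sum = 38/39


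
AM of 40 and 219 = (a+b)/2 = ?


AM = (40 + 219)/2 = 259/2 = 129.5

AM = 129.5


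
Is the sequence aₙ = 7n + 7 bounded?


aₙ = 7n + 7 → as n→∞, aₙ→∞
No finite upper bound exists
The sequence is UNBOUNDED

Unbounded (aₙ → ∞ as n → ∞)


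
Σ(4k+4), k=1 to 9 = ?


Σ(4k+4) = 4·Σk + 4·n
= 4·45 + 4·9
= 180 + 36 = 216

Σ = 216


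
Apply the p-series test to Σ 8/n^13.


p-series test: Σ c/n^p converges if p > 1, diverges if p ≤ 1 (constant c > 0 doesn't affect convergence).
p = 13
13 > 1 → CONVERGES

Converges (p = 13 > 1)


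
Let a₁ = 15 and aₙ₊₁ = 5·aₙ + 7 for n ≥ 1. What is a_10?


Computing step by step:
a_1 = 15
a_2 = 82
a_3 = 417
a_4 = 2092
a_5 = 10467
a_6 = 52342
a_7 = 261717
a_8 = 1308592
a_9 = 6542967
a_10 = 32714842


a_10 = 32714842


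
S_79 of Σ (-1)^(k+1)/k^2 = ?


S = 1 - 1/4 + 1/9 - 1/16 + 1/25 - 1/36 + 1/49 - 1/64 ± ...
= 0.8225
(Full series converges to +π²/12 ≈ +0.8225)

S_79 = 0.8225


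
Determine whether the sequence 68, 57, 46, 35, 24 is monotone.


Differences: -11, -11, -11, -11
All differences < 0 → strictly DECREASING

Monotonically decreasing


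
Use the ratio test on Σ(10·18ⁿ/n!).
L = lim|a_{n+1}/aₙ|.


aₙ = 10·18^n/n!
a_{n+1}/aₙ = 18^(n+1)/(n+1)! × n!/18^n  (constant 10 cancels)
= 18/(n+1)
L = lim(n→∞) 18/(n+1) = 0
L < 1 → series CONVERGES

Converges (ratio test: L = 0 < 1)


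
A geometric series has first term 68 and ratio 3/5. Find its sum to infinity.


S∞ = a₁/(1-r) = 68/(1 - 3/5)
= 68/(2/5)
= 170

S∞ = 170


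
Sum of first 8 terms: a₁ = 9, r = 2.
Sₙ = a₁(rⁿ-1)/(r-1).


Sₙ = 9×(2^8 - 1)/(2 - 1)
= 9×(256 - 1)/1
= 9×255/1
= 2295

S_8 = 2295


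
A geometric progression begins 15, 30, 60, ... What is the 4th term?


aₙ = a₁·r^(n-1)
= 15×2^3
= 15×8
= 120

a_4 = 120


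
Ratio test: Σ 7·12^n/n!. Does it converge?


aₙ = 7·12^n/n!
a_{n+1}/aₙ = 12^(n+1)/(n+1)! × n!/12^n  (constant 7 cancels)
= 12/(n+1)
L = lim(n→∞) 12/(n+1) = 0
L < 1 → series CONVERGES

Converges (ratio test: L = 0 < 1)


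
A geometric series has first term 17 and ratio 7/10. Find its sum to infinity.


S∞ = a₁/(1-r) = 17/(1 - 7/10)
= 17/(3/10)
= 170/3

S∞ = 170/3


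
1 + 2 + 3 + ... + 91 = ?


n(n+1)/2 = 91×92/2 = 8372/2 = 4186

Σk = 4186


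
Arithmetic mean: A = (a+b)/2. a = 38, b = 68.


AM = (38 + 68)/2 = 106/2 = 53

AM = 53


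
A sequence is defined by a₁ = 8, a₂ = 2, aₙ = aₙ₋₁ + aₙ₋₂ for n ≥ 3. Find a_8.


Computing iteratively: 8, 2, 10, 12, 22, 34, 56, 90
a_8 = 90

a_8 = 90


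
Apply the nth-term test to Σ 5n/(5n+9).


lim(n→∞) 5n/(5n+9) = 5/5 = 1  (divide numerator and denominator by n)
lim aₙ = 1 ≠ 0 → series DIVERGES

Diverges (lim aₙ = 1 ≠ 0)


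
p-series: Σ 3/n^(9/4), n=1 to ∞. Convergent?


p-series test: Σ c/n^p converges if p > 1, diverges if p ≤ 1 (constant c > 0 doesn't affect convergence).
p = 9/4
9/4 > 1 → CONVERGES

Converges (p = 9/4 > 1)


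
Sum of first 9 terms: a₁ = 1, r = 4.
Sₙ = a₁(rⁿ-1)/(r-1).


Sₙ = 1×(4^9 - 1)/(4 - 1)
= 1×(262144 - 1)/3
= 1×262143/3
= 87381

S_9 = 87381


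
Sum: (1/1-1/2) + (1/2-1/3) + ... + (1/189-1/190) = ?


Telescoping: adjacent terms cancel.
= 1/1 - 1/190
= 1 - 1/190 = 189/190

Sum = 189/190


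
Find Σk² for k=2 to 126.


Σₖ₌2^126 k² = Σₖ₌₁^126 k² − Σₖ₌₁^1 k²
= 126·127·253/6 − 1·2·3/6
= 674751 − 1 = 674750

Σk² = 674750


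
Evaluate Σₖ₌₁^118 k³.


n(n+1)/2 = 118×119/2 = 7021
Σk³ = 7021² = 49294441

Σk³ = 49294441


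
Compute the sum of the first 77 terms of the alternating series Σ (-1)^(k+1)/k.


S = 1 - 1/2 + 1/3 - 1/4 + 1/5 - 1/6 + 1/7 - 1/8 ± ...
= 0.6996
(Full series converges to +ln(2) ≈ +0.6931)

S_77 = 0.6996


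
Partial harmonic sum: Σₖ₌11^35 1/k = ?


Σₖ₌11^35 1/k = 1/11 + 1/12 + 1/13 + ... + 1/35
= 2283851270047/1875370816800
≈ 1.2178

Sum = 2283851270047/1875370816800 ≈ 1.2178


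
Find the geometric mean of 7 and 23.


GM = √(7×23) = √161 = 12.6886

GM = 12.6886


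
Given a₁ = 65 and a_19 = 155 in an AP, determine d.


d = (aₙ - a₁)/(n-1)
= (155 - 65)/(19-1)
= 90/18 = 5

d = 5


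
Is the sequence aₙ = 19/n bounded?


a₁ = 19, a₂ = 19/2, a₃ = 19/3, ...
0 < aₙ ≤ 19 for all n ≥ 1
Lower bound: 0, Upper bound: 19
The sequence IS bounded

Bounded (0 < aₙ ≤ 19)


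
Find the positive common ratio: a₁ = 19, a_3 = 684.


r^(n-1) = aₙ/a₁
r^2 = 684/19 = 36
r = 36^(1/2)
= ±6; taking r > 0 gives r = 6

r = 6


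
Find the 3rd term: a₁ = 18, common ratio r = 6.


aₙ = a₁·r^(n-1)
= 18×6^2
= 18×36
= 648

a_3 = 648


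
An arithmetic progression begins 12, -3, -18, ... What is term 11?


aₙ = a₁ + (n-1)d
= 12 + (11-1)×-15
= 12 - 150
= -138

a_11 = -138


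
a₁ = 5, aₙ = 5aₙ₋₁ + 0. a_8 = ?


Computing step by step:
a_1 = 5
a_2 = 25
a_3 = 125
a_4 = 625
a_5 = 3125
a_6 = 15625
a_7 = 78125
a_8 = 390625


a_8 = 390625


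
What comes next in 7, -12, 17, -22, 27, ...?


Pattern: alternating sign, magnitude arithmetic (d=5)
Terms: 7, -12, 17, -22, 27
Next term = -32

Next term = -32


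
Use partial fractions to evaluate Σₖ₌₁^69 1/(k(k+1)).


1/(k(k+1)) = 1/k - 1/(k+1) (partial fractions)
Telescoping: Σ = 1 - 1/70 = 69/70

Sum = 69/70


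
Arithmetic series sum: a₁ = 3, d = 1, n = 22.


aₙ = 3 + (22-1)×1 = 24
Sₙ = n(a₁+aₙ)/2 = 22×(3+24)/2
= 22×27/2 = 297

S_22 = 297


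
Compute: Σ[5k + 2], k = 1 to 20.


Σ(5k+2) = 5·Σk + 2·n
= 5·210 + 2·20
= 1050 + 40 = 1090

Σ = 1090


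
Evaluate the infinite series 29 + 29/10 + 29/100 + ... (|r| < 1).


S∞ = a₁/(1-r) = 29/(1 - 1/10)
= 29/(9/10)
= 290/9

S∞ = 290/9


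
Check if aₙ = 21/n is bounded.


a₁ = 21, a₂ = 21/2, a₃ = 21/3, ...
0 < aₙ ≤ 21 for all n ≥ 1
Lower bound: 0, Upper bound: 21
The sequence IS bounded

Bounded (0 < aₙ ≤ 21)


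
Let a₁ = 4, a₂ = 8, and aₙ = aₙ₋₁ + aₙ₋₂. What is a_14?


Computing iteratively: 4, 8, 12, 20, 32, 52, 84, 136, 220, 356, 576, 932, ...
a_14 = 2440

a_14 = 2440


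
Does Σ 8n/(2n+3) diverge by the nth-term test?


lim(n→∞) 8n/(2n+3) = 8/2 = 4  (divide numerator and denominator by n)
lim aₙ = 4 ≠ 0 → series DIVERGES

Diverges (lim aₙ = 4 ≠ 0)


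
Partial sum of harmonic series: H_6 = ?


H_6 = 1/1 + 1/2 + 1/3 + 1/4 + 1/5 + 1/6
= 49/20
≈ 2.45

H_6 = 49/20 ≈ 2.45


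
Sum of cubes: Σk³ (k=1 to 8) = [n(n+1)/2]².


n(n+1)/2 = 8×9/2 = 36
Σk³ = 36² = 1296

Σk³ = 1296


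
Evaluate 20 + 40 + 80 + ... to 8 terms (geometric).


Sₙ = 20×(2^8 - 1)/(2 - 1)
= 20×(256 - 1)/1
= 20×255/1
= 5100

S_8 = 5100


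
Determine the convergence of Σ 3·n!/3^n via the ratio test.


aₙ = 3·n!/3^n
a_{n+1}/aₙ = (n+1)!/3^(n+1) × 3^n/n!  (constant 3 cancels)
= (n+1)/3
L = lim(n→∞) (n+1)/3 = ∞
L > 1 → series DIVERGES

Diverges (ratio test: L = ∞ > 1)


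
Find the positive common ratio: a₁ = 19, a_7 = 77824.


r^(n-1) = aₙ/a₁
r^6 = 77824/19 = 4096
r = 4096^(1/6)
= ±4; taking r > 0 gives r = 4

r = 4


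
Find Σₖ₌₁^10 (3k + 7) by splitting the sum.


Σ(3k+7) = 3·Σk + 7·n
= 3·55 + 7·10
= 165 + 70 = 235

Σ = 235


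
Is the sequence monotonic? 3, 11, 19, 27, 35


Differences: 8, 8, 8, 8
All differences > 0 → strictly INCREASING

Monotonically increasing


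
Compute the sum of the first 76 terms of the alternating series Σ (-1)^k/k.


S = -1 + 1/2 - 1/3 + 1/4 - 1/5 + 1/6 - 1/7 + 1/8 ± ...
= -0.6866
(Full series converges to -ln(2) ≈ -0.6931)

S_76 = -0.6866


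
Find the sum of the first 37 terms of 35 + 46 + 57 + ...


aₙ = 35 + (37-1)×11 = 431
Sₙ = n(a₁+aₙ)/2 = 37×(35+431)/2
= 37×466/2 = 8621

S_37 = 8621


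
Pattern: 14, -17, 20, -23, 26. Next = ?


Pattern: alternating sign, magnitude arithmetic (d=3)
Terms: 14, -17, 20, -23, 26
Next term = -29

Next term = -29


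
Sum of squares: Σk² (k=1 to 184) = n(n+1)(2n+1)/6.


n = 184
n(n+1)(2n+1)/6 = 184×185×369/6
= 12560760/6 = 2093460

Σk² = 2093460


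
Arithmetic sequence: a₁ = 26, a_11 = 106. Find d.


d = (aₙ - a₁)/(n-1)
= (106 - 26)/(11-1)
= 80/10 = 8

d = 8


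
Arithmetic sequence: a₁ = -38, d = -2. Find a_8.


aₙ = a₁ + (n-1)d
= -38 + (8-1)×-2
= -38 - 14
= -52

a_8 = -52


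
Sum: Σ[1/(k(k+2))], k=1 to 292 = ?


1/(k(k+2)) = (1/2)·(1/k - 1/(k+2)) (partial fractions)
Telescoping: Σ = (1/2)·(1 + 1/2 - 1/293 - 1/294) = 64313/86142

Sum = 64313/86142


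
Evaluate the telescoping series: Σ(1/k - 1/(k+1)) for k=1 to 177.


Telescoping: adjacent terms cancel.
= 1/1 - 1/178
= 1 - 1/178 = 177/178

Sum = 177/178


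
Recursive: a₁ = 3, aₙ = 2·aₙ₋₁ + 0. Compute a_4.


Computing step by step:
a_1 = 3
a_2 = 6
a_3 = 12
a_4 = 24


a_4 = 24


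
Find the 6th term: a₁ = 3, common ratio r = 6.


aₙ = a₁·r^(n-1)
= 3×6^5
= 3×7776
= 23328

a_6 = 23328


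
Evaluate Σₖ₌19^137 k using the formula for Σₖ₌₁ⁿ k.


Σₖ₌19^137 k = Σₖ₌₁^137 k − Σₖ₌₁^18 k
= 137·138/2 − 18·19/2
= 9453 − 171 = 9282

Σk = 9282


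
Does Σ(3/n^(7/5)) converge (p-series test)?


p-series test: Σ c/n^p converges if p > 1, diverges if p ≤ 1 (constant c > 0 doesn't affect convergence).
p = 7/5
7/5 > 1 → CONVERGES

Converges (p = 7/5 > 1)


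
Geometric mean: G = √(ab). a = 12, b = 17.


GM = √(12×17) = √204 = 14.2829

GM = 14.2829


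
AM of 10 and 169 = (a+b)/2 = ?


AM = (10 + 169)/2 = 179/2 = 89.5

AM = 89.5


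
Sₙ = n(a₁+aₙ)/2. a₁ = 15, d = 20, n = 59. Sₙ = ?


aₙ = 15 + (59-1)×20 = 1175
Sₙ = n(a₁+aₙ)/2 = 59×(15+1175)/2
= 59×1190/2 = 35105

S_59 = 35105


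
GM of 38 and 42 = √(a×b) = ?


GM = √(38×42) = √1596 = 39.95

GM = 39.95


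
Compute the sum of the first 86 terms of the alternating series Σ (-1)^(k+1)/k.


S = 1 - 1/2 + 1/3 - 1/4 + 1/5 - 1/6 + 1/7 - 1/8 ± ...
= 0.6874
(Full series converges to +ln(2) ≈ +0.6931)

S_86 = 0.6874


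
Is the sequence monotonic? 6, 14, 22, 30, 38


Differences: 8, 8, 8, 8
All differences > 0 → strictly INCREASING

Monotonically increasing


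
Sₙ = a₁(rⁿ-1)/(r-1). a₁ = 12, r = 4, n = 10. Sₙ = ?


Sₙ = 12×(4^10 - 1)/(4 - 1)
= 12×(1048576 - 1)/3
= 12×1048575/3
= 4194300

S_10 = 4194300


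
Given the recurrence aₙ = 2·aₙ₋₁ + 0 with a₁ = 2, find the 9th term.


Computing step by step:
a_1 = 2
a_2 = 4
a_3 = 8
a_4 = 16
a_5 = 32
a_6 = 64
a_7 = 128
a_8 = 256
a_9 = 512


a_9 = 512


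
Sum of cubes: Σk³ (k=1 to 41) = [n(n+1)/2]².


n(n+1)/2 = 41×42/2 = 861
Σk³ = 861² = 741321

Σk³ = 741321


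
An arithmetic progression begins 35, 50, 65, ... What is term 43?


aₙ = a₁ + (n-1)d
= 35 + (43-1)×15
= 35 + 630
= 665

a_43 = 665


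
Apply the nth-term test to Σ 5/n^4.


lim(n→∞) 5/n^4 = 0
lim aₙ = 0 → nth-term test is INCONCLUSIVE
(Need other tests; this is actually a convergent p-series with p=4 > 1)

Inconclusive (lim aₙ = 0; need another test)


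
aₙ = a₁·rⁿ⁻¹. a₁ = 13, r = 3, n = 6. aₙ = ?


aₙ = a₁·r^(n-1)
= 13×3^5
= 13×243
= 3159

a_6 = 3159


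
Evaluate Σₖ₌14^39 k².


Σₖ₌14^39 k² = Σₖ₌₁^39 k² − Σₖ₌₁^13 k²
= 39·40·79/6 − 13·14·27/6
= 20540 − 819 = 19721

Σk² = 19721


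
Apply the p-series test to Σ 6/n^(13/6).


p-series test: Σ c/n^p converges if p > 1, diverges if p ≤ 1 (constant c > 0 doesn't affect convergence).
p = 13/6
13/6 > 1 → CONVERGES

Converges (p = 13/6 > 1)


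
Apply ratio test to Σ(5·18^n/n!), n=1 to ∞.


aₙ = 5·18^n/n!
a_{n+1}/aₙ = 18^(n+1)/(n+1)! × n!/18^n  (constant 5 cancels)
= 18/(n+1)
L = lim(n→∞) 18/(n+1) = 0
L < 1 → series CONVERGES

Converges (ratio test: L = 0 < 1)


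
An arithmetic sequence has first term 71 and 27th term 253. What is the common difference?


d = (aₙ - a₁)/(n-1)
= (253 - 71)/(27-1)
= 182/26 = 7

d = 7


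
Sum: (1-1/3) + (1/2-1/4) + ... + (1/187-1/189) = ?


Telescoping with gap 2: two head and two tail terms survive.
= (1 + 1/2) - (1/188 + 1/189)
= 3/2 - 1/188 - 1/189 = 52921/35532

Sum = 52921/35532


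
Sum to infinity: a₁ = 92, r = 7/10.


S∞ = a₁/(1-r) = 92/(1 - 7/10)
= 92/(3/10)
= 920/3

S∞ = 920/3


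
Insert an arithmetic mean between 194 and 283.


AM = (194 + 283)/2 = 477/2 = 238.5

AM = 238.5


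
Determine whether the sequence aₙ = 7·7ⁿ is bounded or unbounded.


aₙ = 7·7ⁿ → as n→∞, aₙ→∞ (since base 7 > 1)
No finite upper bound exists
The sequence is UNBOUNDED

Unbounded (aₙ → ∞ as n → ∞)


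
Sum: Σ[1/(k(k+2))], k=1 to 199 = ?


1/(k(k+2)) = (1/2)·(1/k - 1/(k+2)) (partial fractions)
Telescoping: Σ = (1/2)·(1 + 1/2 - 1/200 - 1/201) = 59899/80400

Sum = 59899/80400


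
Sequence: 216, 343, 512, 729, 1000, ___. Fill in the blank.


Pattern: perfect cubes: n³
Terms: 216, 343, 512, 729, 1000
Next term = 1331

Next term = 1331


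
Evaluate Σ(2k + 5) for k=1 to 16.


Σ(2k+5) = 2·Σk + 5·n
= 2·136 + 5·16
= 272 + 80 = 352

Σ = 352


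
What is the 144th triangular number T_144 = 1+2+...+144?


n(n+1)/2 = 144×145/2 = 20880/2 = 10440

Σk = 10440


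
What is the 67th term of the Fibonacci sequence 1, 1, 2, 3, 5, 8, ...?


Fibonacci sequence: 1, 1, 2, 3, 5, 8, 13, 21, 34, 55, 89, ...
F(67) = 44945570212853

F(67) = 44945570212853


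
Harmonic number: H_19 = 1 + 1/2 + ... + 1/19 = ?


H_19 = 1/1 + 1/2 + 1/3 + ... + 1/19
= 275295799/77597520
≈ 3.5477

H_19 = 275295799/77597520 ≈ 3.5477


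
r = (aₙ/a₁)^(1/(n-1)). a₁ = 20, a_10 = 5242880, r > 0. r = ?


r^(n-1) = aₙ/a₁
r^9 = 5242880/20 = 262144
r = 262144^(1/9)
= 4

r = 4


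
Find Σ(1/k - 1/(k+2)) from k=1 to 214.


Telescoping with gap 2: two head and two tail terms survive.
= (1 + 1/2) - (1/215 + 1/216)
= 3/2 - 1/215 - 1/216 = 69229/46440

Sum = 69229/46440


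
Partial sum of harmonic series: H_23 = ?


H_23 = 1/1 + 1/2 + 1/3 + ... + 1/23
= 444316699/118982864
≈ 3.7343

H_23 = 444316699/118982864 ≈ 3.7343


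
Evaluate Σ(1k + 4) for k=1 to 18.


Σ(1k+4) = 1·Σk + 4·n
= 1·171 + 4·18
= 171 + 72 = 243

Σ = 243


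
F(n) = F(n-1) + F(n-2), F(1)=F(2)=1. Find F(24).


Fibonacci sequence: 1, 1, 2, 3, 5, 8, 13, 21, 34, 55, 89, ...
F(24) = 46368

F(24) = 46368


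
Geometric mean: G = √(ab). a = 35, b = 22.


GM = √(35×22) = √770 = 27.7489

GM = 27.7489


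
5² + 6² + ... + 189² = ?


Σₖ₌5^189 k² = Σₖ₌₁^189 k² − Σₖ₌₁^4 k²
= 189·190·379/6 − 4·5·9/6
= 2268315 − 30 = 2268285

Σk² = 2268285


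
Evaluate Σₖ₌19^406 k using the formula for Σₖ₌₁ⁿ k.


Σₖ₌19^406 k = Σₖ₌₁^406 k − Σₖ₌₁^18 k
= 406·407/2 − 18·19/2
= 82621 − 171 = 82450

Σk = 82450


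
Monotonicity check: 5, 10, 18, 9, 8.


Differences: 5, 8, -9, -1
Difference at position 1 is +5 (> 0) but position 3 is -9 (< 0) — sequence both rises and falls
→ NOT monotonic

Not monotonic


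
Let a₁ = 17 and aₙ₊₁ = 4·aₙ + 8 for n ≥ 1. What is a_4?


Computing step by step:
a_1 = 17
a_2 = 76
a_3 = 312
a_4 = 1256


a_4 = 1256


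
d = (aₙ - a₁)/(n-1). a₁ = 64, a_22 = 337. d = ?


d = (aₙ - a₁)/(n-1)
= (337 - 64)/(22-1)
= 273/21 = 13

d = 13


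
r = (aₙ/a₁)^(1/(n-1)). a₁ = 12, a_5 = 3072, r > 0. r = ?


r^(n-1) = aₙ/a₁
r^4 = 3072/12 = 256
r = 256^(1/4)
= ±4; taking r > 0 gives r = 4

r = 4


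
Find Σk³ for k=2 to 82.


Σₖ₌2^82 k³ = [82·83/2]² − [1·2/2]²
= 11580409 − 1 = 11580408

Σk³ = 11580408


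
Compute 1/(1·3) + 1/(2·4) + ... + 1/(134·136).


1/(k(k+2)) = (1/2)·(1/k - 1/(k+2)) (partial fractions)
Telescoping: Σ = (1/2)·(1 + 1/2 - 1/135 - 1/136) = 27269/36720

Sum = 27269/36720


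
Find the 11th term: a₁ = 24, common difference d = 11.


aₙ = a₁ + (n-1)d
= 24 + (11-1)×11
= 24 + 110
= 134

a_11 = 134


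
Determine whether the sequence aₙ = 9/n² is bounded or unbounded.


a₁ = 9, a₂ = 9/4, a₃ = 9/9, ...
0 < aₙ ≤ 9 for all n ≥ 1
The sequence IS bounded

Bounded (0 < aₙ ≤ 9)


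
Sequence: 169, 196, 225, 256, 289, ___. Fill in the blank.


Pattern: perfect squares: n²
Terms: 169, 196, 225, 256, 289
Next term = 324

Next term = 324


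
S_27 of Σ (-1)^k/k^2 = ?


S = -1 + 1/4 - 1/9 + 1/16 - 1/25 + 1/36 - 1/49 + 1/64 ± ...
= -0.8231
(Full series converges to -π²/12 ≈ -0.8225)

S_27 = -0.8231


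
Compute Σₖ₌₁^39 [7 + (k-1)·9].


aₙ = 7 + (39-1)×9 = 349
Sₙ = n(a₁+aₙ)/2 = 39×(7+349)/2
= 39×356/2 = 6942

S_39 = 6942


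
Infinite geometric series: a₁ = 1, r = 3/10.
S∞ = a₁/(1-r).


S∞ = a₁/(1-r) = 1/(1 - 3/10)
= 1/(7/10)
= 10/7

S∞ = 10/7


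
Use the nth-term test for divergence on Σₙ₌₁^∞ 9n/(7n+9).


lim(n→∞) 9n/(7n+9) = 9/7 = 9/7  (divide numerator and denominator by n)
lim aₙ = 9/7 ≠ 0 → series DIVERGES

Diverges (lim aₙ = 9/7 ≠ 0)


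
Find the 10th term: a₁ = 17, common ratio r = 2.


aₙ = a₁·r^(n-1)
= 17×2^9
= 17×512
= 8704

a_10 = 8704


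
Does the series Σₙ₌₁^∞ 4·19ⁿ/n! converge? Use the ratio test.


aₙ = 4·19^n/n!
a_{n+1}/aₙ = 19^(n+1)/(n+1)! × n!/19^n  (constant 4 cancels)
= 19/(n+1)
L = lim(n→∞) 19/(n+1) = 0
L < 1 → series CONVERGES

Converges (ratio test: L = 0 < 1)


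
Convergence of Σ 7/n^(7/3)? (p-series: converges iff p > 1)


p-series test: Σ c/n^p converges if p > 1, diverges if p ≤ 1 (constant c > 0 doesn't affect convergence).
p = 7/3
7/3 > 1 → CONVERGES

Converges (p = 7/3 > 1)


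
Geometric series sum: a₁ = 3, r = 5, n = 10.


Sₙ = 3×(5^10 - 1)/(5 - 1)
= 3×(9765625 - 1)/4
= 3×9765624/4
= 7324218

S_10 = 7324218


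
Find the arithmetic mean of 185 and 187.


AM = (185 + 187)/2 = 372/2 = 186

AM = 186


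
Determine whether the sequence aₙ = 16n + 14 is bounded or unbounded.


aₙ = 16n + 14 → as n→∞, aₙ→∞
No finite upper bound exists
The sequence is UNBOUNDED

Unbounded (aₙ → ∞ as n → ∞)


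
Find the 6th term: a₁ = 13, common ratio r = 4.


aₙ = a₁·r^(n-1)
= 13×4^5
= 13×1024
= 13312

a_6 = 13312


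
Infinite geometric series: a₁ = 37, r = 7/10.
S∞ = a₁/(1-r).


S∞ = a₁/(1-r) = 37/(1 - 7/10)
= 37/(3/10)
= 370/3

S∞ = 370/3


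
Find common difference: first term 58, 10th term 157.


d = (aₙ - a₁)/(n-1)
= (157 - 58)/(10-1)
= 99/9 = 11

d = 11


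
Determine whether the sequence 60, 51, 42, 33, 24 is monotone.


Differences: -9, -9, -9, -9
All differences < 0 → strictly DECREASING

Monotonically decreasing


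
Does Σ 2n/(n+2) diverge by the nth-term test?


lim(n→∞) 2n/(n+2) = 2/1 = 2  (divide numerator and denominator by n)
lim aₙ = 2 ≠ 0 → series DIVERGES

Diverges (lim aₙ = 2 ≠ 0)


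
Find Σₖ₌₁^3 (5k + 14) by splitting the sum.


Σ(5k+14) = 5·Σk + 14·n
= 5·6 + 14·3
= 30 + 42 = 72

Σ = 72


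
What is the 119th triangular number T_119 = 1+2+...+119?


n(n+1)/2 = 119×120/2 = 14280/2 = 7140

Σk = 7140


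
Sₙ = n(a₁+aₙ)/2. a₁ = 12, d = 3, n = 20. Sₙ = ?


aₙ = 12 + (20-1)×3 = 69
Sₙ = n(a₁+aₙ)/2 = 20×(12+69)/2
= 20×81/2 = 810

S_20 = 810


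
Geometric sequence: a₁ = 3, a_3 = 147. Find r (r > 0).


r^(n-1) = aₙ/a₁
r^2 = 147/3 = 49
r = 49^(1/2)
= ±7; taking r > 0 gives r = 7

r = 7


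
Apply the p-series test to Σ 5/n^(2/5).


p-series test: Σ c/n^p converges if p > 1, diverges if p ≤ 1 (constant c > 0 doesn't affect convergence).
p = 2/5
2/5 ≤ 1 → DIVERGES

Diverges (p = 2/5 ≤ 1)


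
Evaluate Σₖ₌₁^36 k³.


n(n+1)/2 = 36×37/2 = 666
Σk³ = 666² = 443556

Σk³ = 443556


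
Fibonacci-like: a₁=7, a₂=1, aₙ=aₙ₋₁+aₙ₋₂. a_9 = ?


Computing iteratively: 7, 1, 8, 9, 17, 26, 43, 69, 112
a_9 = 112

a_9 = 112


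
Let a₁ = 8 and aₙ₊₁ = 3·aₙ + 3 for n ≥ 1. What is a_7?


Computing step by step:
a_1 = 8
a_2 = 27
a_3 = 84
a_4 = 255
a_5 = 768
a_6 = 2307
a_7 = 6924


a_7 = 6924


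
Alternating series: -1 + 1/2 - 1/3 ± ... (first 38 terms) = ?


S = -1 + 1/2 - 1/3 + 1/4 - 1/5 + 1/6 - 1/7 + 1/8 ± ...
= -0.6802
(Full series converges to -ln(2) ≈ -0.6931)

S_38 = -0.6802


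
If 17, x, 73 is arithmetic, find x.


AM = (17 + 73)/2 = 90/2 = 45

AM = 45


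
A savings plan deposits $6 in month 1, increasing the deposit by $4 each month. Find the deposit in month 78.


aₙ = a₁ + (n-1)d
= 6 + (78-1)×4
= 6 + 308
= 314

a_78 = 314


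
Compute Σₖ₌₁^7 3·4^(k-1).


Sₙ = 3×(4^7 - 1)/(4 - 1)
= 3×(16384 - 1)/3
= 3×16383/3
= 16383

S_7 = 16383


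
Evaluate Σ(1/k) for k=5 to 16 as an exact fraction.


Σₖ₌5^16 1/k = 1/5 + 1/6 + 1/7 + ... + 1/16
= 935059/720720
≈ 1.2974

Sum = 935059/720720 ≈ 1.2974


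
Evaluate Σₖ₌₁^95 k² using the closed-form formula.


n = 95
n(n+1)(2n+1)/6 = 95×96×191/6
= 1741920/6 = 290320

Σk² = 290320


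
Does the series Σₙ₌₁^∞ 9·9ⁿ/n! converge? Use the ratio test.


aₙ = 9·9^n/n!
a_{n+1}/aₙ = 9^(n+1)/(n+1)! × n!/9^n  (constant 9 cancels)
= 9/(n+1)
L = lim(n→∞) 9/(n+1) = 0
L < 1 → series CONVERGES

Converges (ratio test: L = 0 < 1)


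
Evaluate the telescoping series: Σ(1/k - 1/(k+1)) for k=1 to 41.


Telescoping: adjacent terms cancel.
= 1/1 - 1/42
= 1 - 1/42 = 41/42

Sum = 41/42


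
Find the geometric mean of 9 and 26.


GM = √(9×26) = √234 = 15.2971

GM = 15.2971


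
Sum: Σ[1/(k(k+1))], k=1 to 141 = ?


1/(k(k+1)) = 1/k - 1/(k+1) (partial fractions)
Telescoping: Σ = 1 - 1/142 = 141/142

Sum = 141/142


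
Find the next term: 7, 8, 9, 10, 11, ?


Pattern: arithmetic (d=1)
Terms: 7, 8, 9, 10, 11
Next term = 12

Next term = 12


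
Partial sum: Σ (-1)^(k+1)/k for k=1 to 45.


S = 1 - 1/2 + 1/3 - 1/4 + 1/5 - 1/6 + 1/7 - 1/8 ± ...
= 0.7041
(Full series converges to +ln(2) ≈ +0.6931)

S_45 = 0.7041


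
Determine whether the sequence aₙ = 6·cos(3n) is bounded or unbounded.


For all n, -1 ≤ cos(3n) ≤ 1, so -6 ≤ 6·cos(3n) ≤ 6
Lower bound: -6, Upper bound: 6
The sequence IS bounded

Bounded (-6 ≤ aₙ ≤ 6)


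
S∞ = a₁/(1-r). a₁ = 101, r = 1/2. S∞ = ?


S∞ = a₁/(1-r) = 101/(1 - 1/2)
= 101/(1/2)
= 202

S∞ = 202


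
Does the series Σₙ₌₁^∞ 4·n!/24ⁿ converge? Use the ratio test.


aₙ = 4·n!/24^n
a_{n+1}/aₙ = (n+1)!/24^(n+1) × 24^n/n!  (constant 4 cancels)
= (n+1)/24
L = lim(n→∞) (n+1)/24 = ∞
L > 1 → series DIVERGES

Diverges (ratio test: L = ∞ > 1)


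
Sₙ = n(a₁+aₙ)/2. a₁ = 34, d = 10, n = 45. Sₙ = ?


aₙ = 34 + (45-1)×10 = 474
Sₙ = n(a₁+aₙ)/2 = 45×(34+474)/2
= 45×508/2 = 11430

S_45 = 11430


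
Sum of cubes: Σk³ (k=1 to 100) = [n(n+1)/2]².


n(n+1)/2 = 100×101/2 = 5050
Σk³ = 5050² = 25502500

Σk³ = 25502500


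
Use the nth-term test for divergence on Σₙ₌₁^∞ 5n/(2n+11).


lim(n→∞) 5n/(2n+11) = 5/2 = 5/2  (divide numerator and denominator by n)
lim aₙ = 5/2 ≠ 0 → series DIVERGES

Diverges (lim aₙ = 5/2 ≠ 0)


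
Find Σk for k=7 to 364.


Σₖ₌7^364 k = Σₖ₌₁^364 k − Σₖ₌₁^6 k
= 364·365/2 − 6·7/2
= 66430 − 21 = 66409

Σk = 66409


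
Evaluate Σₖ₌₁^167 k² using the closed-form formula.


n = 167
n(n+1)(2n+1)/6 = 167×168×335/6
= 9398760/6 = 1566460

Σk² = 1566460


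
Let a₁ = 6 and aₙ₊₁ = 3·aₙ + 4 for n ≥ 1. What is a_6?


Computing step by step:
a_1 = 6
a_2 = 22
a_3 = 70
a_4 = 214
a_5 = 646
a_6 = 1942


a_6 = 1942


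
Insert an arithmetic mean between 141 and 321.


AM = (141 + 321)/2 = 462/2 = 231

AM = 231


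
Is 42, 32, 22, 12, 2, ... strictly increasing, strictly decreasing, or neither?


Differences: -10, -10, -10, -10
All differences < 0 → strictly DECREASING

Monotonically decreasing


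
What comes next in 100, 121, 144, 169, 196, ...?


Pattern: perfect squares: n²
Terms: 100, 121, 144, 169, 196
Next term = 225

Next term = 225


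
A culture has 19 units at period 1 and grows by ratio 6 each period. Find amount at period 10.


aₙ = a₁·r^(n-1)
= 19×6^9
= 19×10077696
= 191476224

a_10 = 191476224


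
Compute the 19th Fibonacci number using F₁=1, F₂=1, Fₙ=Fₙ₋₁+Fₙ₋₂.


Fibonacci sequence: 1, 1, 2, 3, 5, 8, 13, 21, 34, 55, 89, ...
F(19) = 4181

F(19) = 4181


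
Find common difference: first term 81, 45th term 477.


d = (aₙ - a₁)/(n-1)
= (477 - 81)/(45-1)
= 396/44 = 9

d = 9


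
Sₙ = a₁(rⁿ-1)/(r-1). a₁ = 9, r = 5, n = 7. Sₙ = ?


Sₙ = 9×(5^7 - 1)/(5 - 1)
= 9×(78125 - 1)/4
= 9×78124/4
= 175779

S_7 = 175779


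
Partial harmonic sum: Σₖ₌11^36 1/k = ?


Σₖ₌11^36 1/k = 1/11 + 1/12 + 1/13 + ... + 1/36
= 2335944903847/1875370816800
≈ 1.2456

Sum = 2335944903847/1875370816800 ≈ 1.2456


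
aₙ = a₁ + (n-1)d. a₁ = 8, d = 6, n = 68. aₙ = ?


aₙ = a₁ + (n-1)d
= 8 + (68-1)×6
= 8 + 402
= 410

a_68 = 410


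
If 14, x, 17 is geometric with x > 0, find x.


GM = √(14×17) = √238 = 15.4272

GM = 15.4272


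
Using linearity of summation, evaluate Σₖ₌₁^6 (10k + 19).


Σ(10k+19) = 10·Σk + 19·n
= 10·21 + 19·6
= 210 + 114 = 324

Σ = 324


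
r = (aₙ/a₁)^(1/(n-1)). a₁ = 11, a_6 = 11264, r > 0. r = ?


r^(n-1) = aₙ/a₁
r^5 = 11264/11 = 1024
r = 1024^(1/5)
= 4

r = 4


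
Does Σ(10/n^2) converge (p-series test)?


p-series test: Σ c/n^p converges if p > 1, diverges if p ≤ 1 (constant c > 0 doesn't affect convergence).
p = 2
2 > 1 → CONVERGES

Converges (p = 2 > 1)


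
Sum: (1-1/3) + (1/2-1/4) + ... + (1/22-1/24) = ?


Telescoping with gap 2: two head and two tail terms survive.
= (1 + 1/2) - (1/23 + 1/24)
= 3/2 - 1/23 - 1/24 = 781/552

Sum = 781/552


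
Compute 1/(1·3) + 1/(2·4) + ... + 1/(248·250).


1/(k(k+2)) = (1/2)·(1/k - 1/(k+2)) (partial fractions)
Telescoping: Σ = (1/2)·(1 + 1/2 - 1/249 - 1/250) = 23219/31125

Sum = 23219/31125


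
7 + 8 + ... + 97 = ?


Σₖ₌7^97 k = Σₖ₌₁^97 k − Σₖ₌₁^6 k
= 97·98/2 − 6·7/2
= 4753 − 21 = 4732

Σk = 4732


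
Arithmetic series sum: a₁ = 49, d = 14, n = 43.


aₙ = 49 + (43-1)×14 = 637
Sₙ = n(a₁+aₙ)/2 = 43×(49+637)/2
= 43×686/2 = 14749

S_43 = 14749


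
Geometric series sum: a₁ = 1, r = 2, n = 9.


Sₙ = 1×(2^9 - 1)/(2 - 1)
= 1×(512 - 1)/1
= 1×511/1
= 511

S_9 = 511


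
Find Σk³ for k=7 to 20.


Σₖ₌7^20 k³ = [20·21/2]² − [6·7/2]²
= 44100 − 441 = 43659

Σk³ = 43659


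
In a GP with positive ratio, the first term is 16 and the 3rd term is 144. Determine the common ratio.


r^(n-1) = aₙ/a₁
r^2 = 144/16 = 9
r = 9^(1/2)
= ±3; taking r > 0 gives r = 3

r = 3


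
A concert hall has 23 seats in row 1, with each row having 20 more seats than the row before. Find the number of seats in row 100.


aₙ = a₁ + (n-1)d
= 23 + (100-1)×20
= 23 + 1980
= 2003

a_100 = 2003


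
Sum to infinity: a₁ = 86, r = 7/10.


S∞ = a₁/(1-r) = 86/(1 - 7/10)
= 86/(3/10)
= 860/3

S∞ = 860/3


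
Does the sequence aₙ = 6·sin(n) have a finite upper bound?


For all n, -1 ≤ sin(n) ≤ 1, so -6 ≤ 6·sin(n) ≤ 6
Lower bound: -6, Upper bound: 6
The sequence IS bounded

Bounded (-6 ≤ aₙ ≤ 6)


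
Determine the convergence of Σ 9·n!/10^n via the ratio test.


aₙ = 9·n!/10^n
a_{n+1}/aₙ = (n+1)!/10^(n+1) × 10^n/n!  (constant 9 cancels)
= (n+1)/10
L = lim(n→∞) (n+1)/10 = ∞
L > 1 → series DIVERGES

Diverges (ratio test: L = ∞ > 1)


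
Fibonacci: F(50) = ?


Fibonacci sequence: 1, 1, 2, 3, 5, 8, 13, 21, 34, 55, 89, ...
F(50) = 12586269025

F(50) = 12586269025


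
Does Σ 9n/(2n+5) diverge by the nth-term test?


lim(n→∞) 9n/(2n+5) = 9/2 = 9/2  (divide numerator and denominator by n)
lim aₙ = 9/2 ≠ 0 → series DIVERGES

Diverges (lim aₙ = 9/2 ≠ 0)


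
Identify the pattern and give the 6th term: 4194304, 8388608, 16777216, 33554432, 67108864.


Pattern: powers of 2: 2ⁿ
Terms: 4194304, 8388608, 16777216, 33554432, 67108864
Next term = 134217728

Next term = 134217728


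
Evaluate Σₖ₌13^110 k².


Σₖ₌13^110 k² = Σₖ₌₁^110 k² − Σₖ₌₁^12 k²
= 110·111·221/6 − 12·13·25/6
= 449735 − 650 = 449085

Σk² = 449085


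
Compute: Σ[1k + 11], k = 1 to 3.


Σ(1k+11) = 1·Σk + 11·n
= 1·6 + 11·3
= 6 + 33 = 39

Σ = 39


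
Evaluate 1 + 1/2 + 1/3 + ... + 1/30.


H_30 = 1/1 + 1/2 + 1/3 + ... + 1/30
= 9304682830147/2329089562800
≈ 3.995

H_30 = 9304682830147/2329089562800 ≈ 3.995


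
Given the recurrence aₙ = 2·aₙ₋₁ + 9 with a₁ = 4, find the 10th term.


Computing step by step:
a_1 = 4
a_2 = 17
a_3 = 43
a_4 = 95
a_5 = 199
a_6 = 407
a_7 = 823
a_8 = 1655
a_9 = 3319
a_10 = 6647


a_10 = 6647


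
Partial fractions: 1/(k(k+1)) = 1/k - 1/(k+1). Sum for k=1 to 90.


1/(k(k+1)) = 1/k - 1/(k+1) (partial fractions)
Telescoping: Σ = 1 - 1/91 = 90/91

Sum = 90/91


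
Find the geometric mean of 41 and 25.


GM = √(41×25) = √1025 = 32.0156

GM = 32.0156


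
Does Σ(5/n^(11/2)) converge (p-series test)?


p-series test: Σ c/n^p converges if p > 1, diverges if p ≤ 1 (constant c > 0 doesn't affect convergence).
p = 11/2
11/2 > 1 → CONVERGES

Converges (p = 11/2 > 1)


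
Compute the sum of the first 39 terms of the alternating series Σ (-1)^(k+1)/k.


S = 1 - 1/2 + 1/3 - 1/4 + 1/5 - 1/6 + 1/7 - 1/8 ± ...
= 0.7058
(Full series converges to +ln(2) ≈ +0.6931)

S_39 = 0.7058


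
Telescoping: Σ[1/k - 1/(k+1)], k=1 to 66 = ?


Telescoping: adjacent terms cancel.
= 1/1 - 1/67
= 1 - 1/67 = 66/67

Sum = 66/67


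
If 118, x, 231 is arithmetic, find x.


AM = (118 + 231)/2 = 349/2 = 174.5

AM = 174.5


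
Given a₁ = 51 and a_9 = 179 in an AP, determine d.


d = (aₙ - a₁)/(n-1)
= (179 - 51)/(9-1)
= 128/8 = 16

d = 16


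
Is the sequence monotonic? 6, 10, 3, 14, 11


Differences: 4, -7, 11, -3
Difference at position 1 is +4 (> 0) but position 2 is -7 (< 0) — sequence both rises and falls
→ NOT monotonic

Not monotonic


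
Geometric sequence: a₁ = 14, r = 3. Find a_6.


aₙ = a₁·r^(n-1)
= 14×3^5
= 14×243
= 3402

a_6 = 3402


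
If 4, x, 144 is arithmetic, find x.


AM = (4 + 144)/2 = 148/2 = 74

AM = 74


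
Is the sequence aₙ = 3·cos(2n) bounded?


For all n, -1 ≤ cos(2n) ≤ 1, so -3 ≤ 3·cos(2n) ≤ 3
Lower bound: -3, Upper bound: 3
The sequence IS bounded

Bounded (-3 ≤ aₙ ≤ 3)


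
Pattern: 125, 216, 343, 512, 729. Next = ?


Pattern: perfect cubes: n³
Terms: 125, 216, 343, 512, 729
Next term = 1000

Next term = 1000


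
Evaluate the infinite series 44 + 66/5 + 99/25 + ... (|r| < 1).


S∞ = a₁/(1-r) = 44/(1 - 3/10)
= 44/(7/10)
= 440/7

S∞ = 440/7


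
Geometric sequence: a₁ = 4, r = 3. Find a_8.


aₙ = a₁·r^(n-1)
= 4×3^7
= 4×2187
= 8748

a_8 = 8748


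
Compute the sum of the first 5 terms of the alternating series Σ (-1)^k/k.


S = -1 + 1/2 - 1/3 + 1/4 - 1/5
= -0.7833
(Full series converges to -ln(2) ≈ -0.6931)

S_5 = -0.7833


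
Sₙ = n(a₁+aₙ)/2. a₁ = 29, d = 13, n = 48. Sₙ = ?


aₙ = 29 + (48-1)×13 = 640
Sₙ = n(a₁+aₙ)/2 = 48×(29+640)/2
= 48×669/2 = 16056

S_48 = 16056


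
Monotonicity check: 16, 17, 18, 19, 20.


Differences: 1, 1, 1, 1
All differences > 0 → strictly INCREASING

Monotonically increasing


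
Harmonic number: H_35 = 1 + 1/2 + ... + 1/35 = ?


H_35 = 1/1 + 1/2 + 1/3 + ... + 1/35
= 54437269998109/13127595717600
≈ 4.1468

H_35 = 54437269998109/13127595717600 ≈ 4.1468


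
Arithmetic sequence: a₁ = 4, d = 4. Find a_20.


aₙ = a₁ + (n-1)d
= 4 + (20-1)×4
= 4 + 76
= 80

a_20 = 80


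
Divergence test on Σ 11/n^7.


lim(n→∞) 11/n^7 = 0
lim aₙ = 0 → nth-term test is INCONCLUSIVE
(Need other tests; this is actually a convergent p-series with p=7 > 1)

Inconclusive (lim aₙ = 0; need another test)


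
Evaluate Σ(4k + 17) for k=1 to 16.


Σ(4k+17) = 4·Σk + 17·n
= 4·136 + 17·16
= 544 + 272 = 816

Σ = 816


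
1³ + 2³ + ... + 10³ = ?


n(n+1)/2 = 10×11/2 = 55
Σk³ = 55² = 3025

Σk³ = 3025
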